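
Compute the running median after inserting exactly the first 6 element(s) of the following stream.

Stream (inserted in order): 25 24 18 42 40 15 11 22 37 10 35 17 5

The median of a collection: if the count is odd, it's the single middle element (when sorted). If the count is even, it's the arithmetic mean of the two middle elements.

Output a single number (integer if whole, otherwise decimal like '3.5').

Answer: 24.5

Derivation:
Step 1: insert 25 -> lo=[25] (size 1, max 25) hi=[] (size 0) -> median=25
Step 2: insert 24 -> lo=[24] (size 1, max 24) hi=[25] (size 1, min 25) -> median=24.5
Step 3: insert 18 -> lo=[18, 24] (size 2, max 24) hi=[25] (size 1, min 25) -> median=24
Step 4: insert 42 -> lo=[18, 24] (size 2, max 24) hi=[25, 42] (size 2, min 25) -> median=24.5
Step 5: insert 40 -> lo=[18, 24, 25] (size 3, max 25) hi=[40, 42] (size 2, min 40) -> median=25
Step 6: insert 15 -> lo=[15, 18, 24] (size 3, max 24) hi=[25, 40, 42] (size 3, min 25) -> median=24.5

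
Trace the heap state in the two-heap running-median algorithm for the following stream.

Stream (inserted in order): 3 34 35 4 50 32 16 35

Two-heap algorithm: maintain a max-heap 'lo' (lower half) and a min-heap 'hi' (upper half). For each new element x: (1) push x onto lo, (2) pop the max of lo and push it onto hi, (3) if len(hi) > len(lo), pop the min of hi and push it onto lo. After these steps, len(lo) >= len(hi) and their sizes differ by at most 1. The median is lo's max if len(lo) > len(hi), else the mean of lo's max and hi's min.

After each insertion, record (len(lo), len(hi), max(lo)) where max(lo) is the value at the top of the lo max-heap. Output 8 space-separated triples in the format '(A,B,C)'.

Answer: (1,0,3) (1,1,3) (2,1,34) (2,2,4) (3,2,34) (3,3,32) (4,3,32) (4,4,32)

Derivation:
Step 1: insert 3 -> lo=[3] hi=[] -> (len(lo)=1, len(hi)=0, max(lo)=3)
Step 2: insert 34 -> lo=[3] hi=[34] -> (len(lo)=1, len(hi)=1, max(lo)=3)
Step 3: insert 35 -> lo=[3, 34] hi=[35] -> (len(lo)=2, len(hi)=1, max(lo)=34)
Step 4: insert 4 -> lo=[3, 4] hi=[34, 35] -> (len(lo)=2, len(hi)=2, max(lo)=4)
Step 5: insert 50 -> lo=[3, 4, 34] hi=[35, 50] -> (len(lo)=3, len(hi)=2, max(lo)=34)
Step 6: insert 32 -> lo=[3, 4, 32] hi=[34, 35, 50] -> (len(lo)=3, len(hi)=3, max(lo)=32)
Step 7: insert 16 -> lo=[3, 4, 16, 32] hi=[34, 35, 50] -> (len(lo)=4, len(hi)=3, max(lo)=32)
Step 8: insert 35 -> lo=[3, 4, 16, 32] hi=[34, 35, 35, 50] -> (len(lo)=4, len(hi)=4, max(lo)=32)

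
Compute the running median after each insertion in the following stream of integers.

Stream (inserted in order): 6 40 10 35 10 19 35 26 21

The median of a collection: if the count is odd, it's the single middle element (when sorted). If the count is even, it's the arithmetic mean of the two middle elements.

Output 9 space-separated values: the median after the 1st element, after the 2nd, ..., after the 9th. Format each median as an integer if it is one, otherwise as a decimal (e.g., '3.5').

Answer: 6 23 10 22.5 10 14.5 19 22.5 21

Derivation:
Step 1: insert 6 -> lo=[6] (size 1, max 6) hi=[] (size 0) -> median=6
Step 2: insert 40 -> lo=[6] (size 1, max 6) hi=[40] (size 1, min 40) -> median=23
Step 3: insert 10 -> lo=[6, 10] (size 2, max 10) hi=[40] (size 1, min 40) -> median=10
Step 4: insert 35 -> lo=[6, 10] (size 2, max 10) hi=[35, 40] (size 2, min 35) -> median=22.5
Step 5: insert 10 -> lo=[6, 10, 10] (size 3, max 10) hi=[35, 40] (size 2, min 35) -> median=10
Step 6: insert 19 -> lo=[6, 10, 10] (size 3, max 10) hi=[19, 35, 40] (size 3, min 19) -> median=14.5
Step 7: insert 35 -> lo=[6, 10, 10, 19] (size 4, max 19) hi=[35, 35, 40] (size 3, min 35) -> median=19
Step 8: insert 26 -> lo=[6, 10, 10, 19] (size 4, max 19) hi=[26, 35, 35, 40] (size 4, min 26) -> median=22.5
Step 9: insert 21 -> lo=[6, 10, 10, 19, 21] (size 5, max 21) hi=[26, 35, 35, 40] (size 4, min 26) -> median=21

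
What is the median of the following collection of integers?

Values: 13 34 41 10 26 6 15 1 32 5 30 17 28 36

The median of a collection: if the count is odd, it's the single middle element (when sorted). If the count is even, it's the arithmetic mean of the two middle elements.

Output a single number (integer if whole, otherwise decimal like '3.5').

Step 1: insert 13 -> lo=[13] (size 1, max 13) hi=[] (size 0) -> median=13
Step 2: insert 34 -> lo=[13] (size 1, max 13) hi=[34] (size 1, min 34) -> median=23.5
Step 3: insert 41 -> lo=[13, 34] (size 2, max 34) hi=[41] (size 1, min 41) -> median=34
Step 4: insert 10 -> lo=[10, 13] (size 2, max 13) hi=[34, 41] (size 2, min 34) -> median=23.5
Step 5: insert 26 -> lo=[10, 13, 26] (size 3, max 26) hi=[34, 41] (size 2, min 34) -> median=26
Step 6: insert 6 -> lo=[6, 10, 13] (size 3, max 13) hi=[26, 34, 41] (size 3, min 26) -> median=19.5
Step 7: insert 15 -> lo=[6, 10, 13, 15] (size 4, max 15) hi=[26, 34, 41] (size 3, min 26) -> median=15
Step 8: insert 1 -> lo=[1, 6, 10, 13] (size 4, max 13) hi=[15, 26, 34, 41] (size 4, min 15) -> median=14
Step 9: insert 32 -> lo=[1, 6, 10, 13, 15] (size 5, max 15) hi=[26, 32, 34, 41] (size 4, min 26) -> median=15
Step 10: insert 5 -> lo=[1, 5, 6, 10, 13] (size 5, max 13) hi=[15, 26, 32, 34, 41] (size 5, min 15) -> median=14
Step 11: insert 30 -> lo=[1, 5, 6, 10, 13, 15] (size 6, max 15) hi=[26, 30, 32, 34, 41] (size 5, min 26) -> median=15
Step 12: insert 17 -> lo=[1, 5, 6, 10, 13, 15] (size 6, max 15) hi=[17, 26, 30, 32, 34, 41] (size 6, min 17) -> median=16
Step 13: insert 28 -> lo=[1, 5, 6, 10, 13, 15, 17] (size 7, max 17) hi=[26, 28, 30, 32, 34, 41] (size 6, min 26) -> median=17
Step 14: insert 36 -> lo=[1, 5, 6, 10, 13, 15, 17] (size 7, max 17) hi=[26, 28, 30, 32, 34, 36, 41] (size 7, min 26) -> median=21.5

Answer: 21.5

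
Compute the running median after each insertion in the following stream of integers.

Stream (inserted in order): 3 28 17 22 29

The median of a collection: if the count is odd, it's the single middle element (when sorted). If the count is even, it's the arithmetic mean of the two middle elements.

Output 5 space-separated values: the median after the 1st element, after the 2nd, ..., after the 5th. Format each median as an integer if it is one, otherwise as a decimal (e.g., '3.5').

Step 1: insert 3 -> lo=[3] (size 1, max 3) hi=[] (size 0) -> median=3
Step 2: insert 28 -> lo=[3] (size 1, max 3) hi=[28] (size 1, min 28) -> median=15.5
Step 3: insert 17 -> lo=[3, 17] (size 2, max 17) hi=[28] (size 1, min 28) -> median=17
Step 4: insert 22 -> lo=[3, 17] (size 2, max 17) hi=[22, 28] (size 2, min 22) -> median=19.5
Step 5: insert 29 -> lo=[3, 17, 22] (size 3, max 22) hi=[28, 29] (size 2, min 28) -> median=22

Answer: 3 15.5 17 19.5 22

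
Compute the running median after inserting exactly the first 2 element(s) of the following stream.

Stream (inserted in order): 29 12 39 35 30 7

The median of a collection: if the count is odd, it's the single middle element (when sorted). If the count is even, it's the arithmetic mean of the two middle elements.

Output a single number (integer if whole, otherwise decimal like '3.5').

Answer: 20.5

Derivation:
Step 1: insert 29 -> lo=[29] (size 1, max 29) hi=[] (size 0) -> median=29
Step 2: insert 12 -> lo=[12] (size 1, max 12) hi=[29] (size 1, min 29) -> median=20.5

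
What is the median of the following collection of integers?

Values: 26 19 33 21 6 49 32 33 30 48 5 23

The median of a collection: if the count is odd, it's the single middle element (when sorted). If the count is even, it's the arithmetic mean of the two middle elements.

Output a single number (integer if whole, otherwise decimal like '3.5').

Answer: 28

Derivation:
Step 1: insert 26 -> lo=[26] (size 1, max 26) hi=[] (size 0) -> median=26
Step 2: insert 19 -> lo=[19] (size 1, max 19) hi=[26] (size 1, min 26) -> median=22.5
Step 3: insert 33 -> lo=[19, 26] (size 2, max 26) hi=[33] (size 1, min 33) -> median=26
Step 4: insert 21 -> lo=[19, 21] (size 2, max 21) hi=[26, 33] (size 2, min 26) -> median=23.5
Step 5: insert 6 -> lo=[6, 19, 21] (size 3, max 21) hi=[26, 33] (size 2, min 26) -> median=21
Step 6: insert 49 -> lo=[6, 19, 21] (size 3, max 21) hi=[26, 33, 49] (size 3, min 26) -> median=23.5
Step 7: insert 32 -> lo=[6, 19, 21, 26] (size 4, max 26) hi=[32, 33, 49] (size 3, min 32) -> median=26
Step 8: insert 33 -> lo=[6, 19, 21, 26] (size 4, max 26) hi=[32, 33, 33, 49] (size 4, min 32) -> median=29
Step 9: insert 30 -> lo=[6, 19, 21, 26, 30] (size 5, max 30) hi=[32, 33, 33, 49] (size 4, min 32) -> median=30
Step 10: insert 48 -> lo=[6, 19, 21, 26, 30] (size 5, max 30) hi=[32, 33, 33, 48, 49] (size 5, min 32) -> median=31
Step 11: insert 5 -> lo=[5, 6, 19, 21, 26, 30] (size 6, max 30) hi=[32, 33, 33, 48, 49] (size 5, min 32) -> median=30
Step 12: insert 23 -> lo=[5, 6, 19, 21, 23, 26] (size 6, max 26) hi=[30, 32, 33, 33, 48, 49] (size 6, min 30) -> median=28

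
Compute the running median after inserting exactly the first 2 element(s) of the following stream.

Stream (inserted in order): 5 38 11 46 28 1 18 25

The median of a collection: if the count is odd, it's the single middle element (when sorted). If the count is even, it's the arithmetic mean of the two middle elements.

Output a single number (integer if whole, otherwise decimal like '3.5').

Step 1: insert 5 -> lo=[5] (size 1, max 5) hi=[] (size 0) -> median=5
Step 2: insert 38 -> lo=[5] (size 1, max 5) hi=[38] (size 1, min 38) -> median=21.5

Answer: 21.5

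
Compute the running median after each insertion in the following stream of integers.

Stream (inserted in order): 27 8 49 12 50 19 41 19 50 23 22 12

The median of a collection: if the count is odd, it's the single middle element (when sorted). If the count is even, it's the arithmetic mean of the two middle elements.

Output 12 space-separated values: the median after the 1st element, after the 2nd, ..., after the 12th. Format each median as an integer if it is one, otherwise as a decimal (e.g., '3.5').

Answer: 27 17.5 27 19.5 27 23 27 23 27 25 23 22.5

Derivation:
Step 1: insert 27 -> lo=[27] (size 1, max 27) hi=[] (size 0) -> median=27
Step 2: insert 8 -> lo=[8] (size 1, max 8) hi=[27] (size 1, min 27) -> median=17.5
Step 3: insert 49 -> lo=[8, 27] (size 2, max 27) hi=[49] (size 1, min 49) -> median=27
Step 4: insert 12 -> lo=[8, 12] (size 2, max 12) hi=[27, 49] (size 2, min 27) -> median=19.5
Step 5: insert 50 -> lo=[8, 12, 27] (size 3, max 27) hi=[49, 50] (size 2, min 49) -> median=27
Step 6: insert 19 -> lo=[8, 12, 19] (size 3, max 19) hi=[27, 49, 50] (size 3, min 27) -> median=23
Step 7: insert 41 -> lo=[8, 12, 19, 27] (size 4, max 27) hi=[41, 49, 50] (size 3, min 41) -> median=27
Step 8: insert 19 -> lo=[8, 12, 19, 19] (size 4, max 19) hi=[27, 41, 49, 50] (size 4, min 27) -> median=23
Step 9: insert 50 -> lo=[8, 12, 19, 19, 27] (size 5, max 27) hi=[41, 49, 50, 50] (size 4, min 41) -> median=27
Step 10: insert 23 -> lo=[8, 12, 19, 19, 23] (size 5, max 23) hi=[27, 41, 49, 50, 50] (size 5, min 27) -> median=25
Step 11: insert 22 -> lo=[8, 12, 19, 19, 22, 23] (size 6, max 23) hi=[27, 41, 49, 50, 50] (size 5, min 27) -> median=23
Step 12: insert 12 -> lo=[8, 12, 12, 19, 19, 22] (size 6, max 22) hi=[23, 27, 41, 49, 50, 50] (size 6, min 23) -> median=22.5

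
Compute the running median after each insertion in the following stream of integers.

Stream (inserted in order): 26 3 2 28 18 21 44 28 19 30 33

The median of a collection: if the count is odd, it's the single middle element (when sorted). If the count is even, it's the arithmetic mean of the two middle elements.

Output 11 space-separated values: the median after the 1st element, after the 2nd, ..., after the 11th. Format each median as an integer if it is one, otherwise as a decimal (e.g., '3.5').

Answer: 26 14.5 3 14.5 18 19.5 21 23.5 21 23.5 26

Derivation:
Step 1: insert 26 -> lo=[26] (size 1, max 26) hi=[] (size 0) -> median=26
Step 2: insert 3 -> lo=[3] (size 1, max 3) hi=[26] (size 1, min 26) -> median=14.5
Step 3: insert 2 -> lo=[2, 3] (size 2, max 3) hi=[26] (size 1, min 26) -> median=3
Step 4: insert 28 -> lo=[2, 3] (size 2, max 3) hi=[26, 28] (size 2, min 26) -> median=14.5
Step 5: insert 18 -> lo=[2, 3, 18] (size 3, max 18) hi=[26, 28] (size 2, min 26) -> median=18
Step 6: insert 21 -> lo=[2, 3, 18] (size 3, max 18) hi=[21, 26, 28] (size 3, min 21) -> median=19.5
Step 7: insert 44 -> lo=[2, 3, 18, 21] (size 4, max 21) hi=[26, 28, 44] (size 3, min 26) -> median=21
Step 8: insert 28 -> lo=[2, 3, 18, 21] (size 4, max 21) hi=[26, 28, 28, 44] (size 4, min 26) -> median=23.5
Step 9: insert 19 -> lo=[2, 3, 18, 19, 21] (size 5, max 21) hi=[26, 28, 28, 44] (size 4, min 26) -> median=21
Step 10: insert 30 -> lo=[2, 3, 18, 19, 21] (size 5, max 21) hi=[26, 28, 28, 30, 44] (size 5, min 26) -> median=23.5
Step 11: insert 33 -> lo=[2, 3, 18, 19, 21, 26] (size 6, max 26) hi=[28, 28, 30, 33, 44] (size 5, min 28) -> median=26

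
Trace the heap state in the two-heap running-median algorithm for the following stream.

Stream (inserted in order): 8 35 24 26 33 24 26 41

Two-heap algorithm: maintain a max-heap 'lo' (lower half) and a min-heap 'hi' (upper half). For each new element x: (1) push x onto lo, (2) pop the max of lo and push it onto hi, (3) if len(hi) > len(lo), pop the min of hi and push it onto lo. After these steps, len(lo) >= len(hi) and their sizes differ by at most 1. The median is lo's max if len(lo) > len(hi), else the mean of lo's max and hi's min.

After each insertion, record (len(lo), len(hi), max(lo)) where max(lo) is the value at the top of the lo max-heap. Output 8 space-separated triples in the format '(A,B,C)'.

Step 1: insert 8 -> lo=[8] hi=[] -> (len(lo)=1, len(hi)=0, max(lo)=8)
Step 2: insert 35 -> lo=[8] hi=[35] -> (len(lo)=1, len(hi)=1, max(lo)=8)
Step 3: insert 24 -> lo=[8, 24] hi=[35] -> (len(lo)=2, len(hi)=1, max(lo)=24)
Step 4: insert 26 -> lo=[8, 24] hi=[26, 35] -> (len(lo)=2, len(hi)=2, max(lo)=24)
Step 5: insert 33 -> lo=[8, 24, 26] hi=[33, 35] -> (len(lo)=3, len(hi)=2, max(lo)=26)
Step 6: insert 24 -> lo=[8, 24, 24] hi=[26, 33, 35] -> (len(lo)=3, len(hi)=3, max(lo)=24)
Step 7: insert 26 -> lo=[8, 24, 24, 26] hi=[26, 33, 35] -> (len(lo)=4, len(hi)=3, max(lo)=26)
Step 8: insert 41 -> lo=[8, 24, 24, 26] hi=[26, 33, 35, 41] -> (len(lo)=4, len(hi)=4, max(lo)=26)

Answer: (1,0,8) (1,1,8) (2,1,24) (2,2,24) (3,2,26) (3,3,24) (4,3,26) (4,4,26)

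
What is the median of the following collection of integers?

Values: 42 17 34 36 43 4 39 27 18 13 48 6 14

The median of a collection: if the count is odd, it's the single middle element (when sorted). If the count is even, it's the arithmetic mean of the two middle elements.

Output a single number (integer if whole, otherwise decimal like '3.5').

Step 1: insert 42 -> lo=[42] (size 1, max 42) hi=[] (size 0) -> median=42
Step 2: insert 17 -> lo=[17] (size 1, max 17) hi=[42] (size 1, min 42) -> median=29.5
Step 3: insert 34 -> lo=[17, 34] (size 2, max 34) hi=[42] (size 1, min 42) -> median=34
Step 4: insert 36 -> lo=[17, 34] (size 2, max 34) hi=[36, 42] (size 2, min 36) -> median=35
Step 5: insert 43 -> lo=[17, 34, 36] (size 3, max 36) hi=[42, 43] (size 2, min 42) -> median=36
Step 6: insert 4 -> lo=[4, 17, 34] (size 3, max 34) hi=[36, 42, 43] (size 3, min 36) -> median=35
Step 7: insert 39 -> lo=[4, 17, 34, 36] (size 4, max 36) hi=[39, 42, 43] (size 3, min 39) -> median=36
Step 8: insert 27 -> lo=[4, 17, 27, 34] (size 4, max 34) hi=[36, 39, 42, 43] (size 4, min 36) -> median=35
Step 9: insert 18 -> lo=[4, 17, 18, 27, 34] (size 5, max 34) hi=[36, 39, 42, 43] (size 4, min 36) -> median=34
Step 10: insert 13 -> lo=[4, 13, 17, 18, 27] (size 5, max 27) hi=[34, 36, 39, 42, 43] (size 5, min 34) -> median=30.5
Step 11: insert 48 -> lo=[4, 13, 17, 18, 27, 34] (size 6, max 34) hi=[36, 39, 42, 43, 48] (size 5, min 36) -> median=34
Step 12: insert 6 -> lo=[4, 6, 13, 17, 18, 27] (size 6, max 27) hi=[34, 36, 39, 42, 43, 48] (size 6, min 34) -> median=30.5
Step 13: insert 14 -> lo=[4, 6, 13, 14, 17, 18, 27] (size 7, max 27) hi=[34, 36, 39, 42, 43, 48] (size 6, min 34) -> median=27

Answer: 27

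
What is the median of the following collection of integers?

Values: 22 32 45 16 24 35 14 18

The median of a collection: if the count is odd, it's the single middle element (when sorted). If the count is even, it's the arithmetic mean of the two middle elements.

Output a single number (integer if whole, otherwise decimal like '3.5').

Step 1: insert 22 -> lo=[22] (size 1, max 22) hi=[] (size 0) -> median=22
Step 2: insert 32 -> lo=[22] (size 1, max 22) hi=[32] (size 1, min 32) -> median=27
Step 3: insert 45 -> lo=[22, 32] (size 2, max 32) hi=[45] (size 1, min 45) -> median=32
Step 4: insert 16 -> lo=[16, 22] (size 2, max 22) hi=[32, 45] (size 2, min 32) -> median=27
Step 5: insert 24 -> lo=[16, 22, 24] (size 3, max 24) hi=[32, 45] (size 2, min 32) -> median=24
Step 6: insert 35 -> lo=[16, 22, 24] (size 3, max 24) hi=[32, 35, 45] (size 3, min 32) -> median=28
Step 7: insert 14 -> lo=[14, 16, 22, 24] (size 4, max 24) hi=[32, 35, 45] (size 3, min 32) -> median=24
Step 8: insert 18 -> lo=[14, 16, 18, 22] (size 4, max 22) hi=[24, 32, 35, 45] (size 4, min 24) -> median=23

Answer: 23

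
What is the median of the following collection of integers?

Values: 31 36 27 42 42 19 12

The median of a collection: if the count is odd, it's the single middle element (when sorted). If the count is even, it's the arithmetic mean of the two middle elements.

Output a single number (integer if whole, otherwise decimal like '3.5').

Answer: 31

Derivation:
Step 1: insert 31 -> lo=[31] (size 1, max 31) hi=[] (size 0) -> median=31
Step 2: insert 36 -> lo=[31] (size 1, max 31) hi=[36] (size 1, min 36) -> median=33.5
Step 3: insert 27 -> lo=[27, 31] (size 2, max 31) hi=[36] (size 1, min 36) -> median=31
Step 4: insert 42 -> lo=[27, 31] (size 2, max 31) hi=[36, 42] (size 2, min 36) -> median=33.5
Step 5: insert 42 -> lo=[27, 31, 36] (size 3, max 36) hi=[42, 42] (size 2, min 42) -> median=36
Step 6: insert 19 -> lo=[19, 27, 31] (size 3, max 31) hi=[36, 42, 42] (size 3, min 36) -> median=33.5
Step 7: insert 12 -> lo=[12, 19, 27, 31] (size 4, max 31) hi=[36, 42, 42] (size 3, min 36) -> median=31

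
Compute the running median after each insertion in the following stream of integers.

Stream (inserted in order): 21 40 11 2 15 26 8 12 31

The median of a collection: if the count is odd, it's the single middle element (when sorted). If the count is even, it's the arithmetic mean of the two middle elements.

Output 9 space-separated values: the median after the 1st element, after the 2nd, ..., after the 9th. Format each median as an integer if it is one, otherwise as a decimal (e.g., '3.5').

Step 1: insert 21 -> lo=[21] (size 1, max 21) hi=[] (size 0) -> median=21
Step 2: insert 40 -> lo=[21] (size 1, max 21) hi=[40] (size 1, min 40) -> median=30.5
Step 3: insert 11 -> lo=[11, 21] (size 2, max 21) hi=[40] (size 1, min 40) -> median=21
Step 4: insert 2 -> lo=[2, 11] (size 2, max 11) hi=[21, 40] (size 2, min 21) -> median=16
Step 5: insert 15 -> lo=[2, 11, 15] (size 3, max 15) hi=[21, 40] (size 2, min 21) -> median=15
Step 6: insert 26 -> lo=[2, 11, 15] (size 3, max 15) hi=[21, 26, 40] (size 3, min 21) -> median=18
Step 7: insert 8 -> lo=[2, 8, 11, 15] (size 4, max 15) hi=[21, 26, 40] (size 3, min 21) -> median=15
Step 8: insert 12 -> lo=[2, 8, 11, 12] (size 4, max 12) hi=[15, 21, 26, 40] (size 4, min 15) -> median=13.5
Step 9: insert 31 -> lo=[2, 8, 11, 12, 15] (size 5, max 15) hi=[21, 26, 31, 40] (size 4, min 21) -> median=15

Answer: 21 30.5 21 16 15 18 15 13.5 15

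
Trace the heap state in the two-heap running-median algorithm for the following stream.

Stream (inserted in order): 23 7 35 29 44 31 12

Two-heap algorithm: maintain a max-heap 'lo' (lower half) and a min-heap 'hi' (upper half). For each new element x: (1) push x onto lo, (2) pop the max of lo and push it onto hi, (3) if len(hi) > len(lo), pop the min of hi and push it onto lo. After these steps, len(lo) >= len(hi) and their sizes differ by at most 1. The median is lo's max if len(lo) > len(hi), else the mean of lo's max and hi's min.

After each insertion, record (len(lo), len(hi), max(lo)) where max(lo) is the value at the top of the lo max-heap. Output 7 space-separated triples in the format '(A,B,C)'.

Answer: (1,0,23) (1,1,7) (2,1,23) (2,2,23) (3,2,29) (3,3,29) (4,3,29)

Derivation:
Step 1: insert 23 -> lo=[23] hi=[] -> (len(lo)=1, len(hi)=0, max(lo)=23)
Step 2: insert 7 -> lo=[7] hi=[23] -> (len(lo)=1, len(hi)=1, max(lo)=7)
Step 3: insert 35 -> lo=[7, 23] hi=[35] -> (len(lo)=2, len(hi)=1, max(lo)=23)
Step 4: insert 29 -> lo=[7, 23] hi=[29, 35] -> (len(lo)=2, len(hi)=2, max(lo)=23)
Step 5: insert 44 -> lo=[7, 23, 29] hi=[35, 44] -> (len(lo)=3, len(hi)=2, max(lo)=29)
Step 6: insert 31 -> lo=[7, 23, 29] hi=[31, 35, 44] -> (len(lo)=3, len(hi)=3, max(lo)=29)
Step 7: insert 12 -> lo=[7, 12, 23, 29] hi=[31, 35, 44] -> (len(lo)=4, len(hi)=3, max(lo)=29)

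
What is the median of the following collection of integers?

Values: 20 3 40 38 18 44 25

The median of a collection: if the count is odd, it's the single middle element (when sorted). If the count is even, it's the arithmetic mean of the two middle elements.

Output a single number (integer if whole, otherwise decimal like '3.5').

Step 1: insert 20 -> lo=[20] (size 1, max 20) hi=[] (size 0) -> median=20
Step 2: insert 3 -> lo=[3] (size 1, max 3) hi=[20] (size 1, min 20) -> median=11.5
Step 3: insert 40 -> lo=[3, 20] (size 2, max 20) hi=[40] (size 1, min 40) -> median=20
Step 4: insert 38 -> lo=[3, 20] (size 2, max 20) hi=[38, 40] (size 2, min 38) -> median=29
Step 5: insert 18 -> lo=[3, 18, 20] (size 3, max 20) hi=[38, 40] (size 2, min 38) -> median=20
Step 6: insert 44 -> lo=[3, 18, 20] (size 3, max 20) hi=[38, 40, 44] (size 3, min 38) -> median=29
Step 7: insert 25 -> lo=[3, 18, 20, 25] (size 4, max 25) hi=[38, 40, 44] (size 3, min 38) -> median=25

Answer: 25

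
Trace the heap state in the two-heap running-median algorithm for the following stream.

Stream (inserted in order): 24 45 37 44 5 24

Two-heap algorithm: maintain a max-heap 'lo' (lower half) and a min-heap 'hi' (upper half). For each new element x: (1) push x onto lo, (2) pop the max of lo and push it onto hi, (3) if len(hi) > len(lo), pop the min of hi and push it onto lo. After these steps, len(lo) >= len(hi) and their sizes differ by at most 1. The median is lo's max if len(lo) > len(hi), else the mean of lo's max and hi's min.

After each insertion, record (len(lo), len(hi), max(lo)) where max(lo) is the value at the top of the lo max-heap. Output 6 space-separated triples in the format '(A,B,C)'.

Answer: (1,0,24) (1,1,24) (2,1,37) (2,2,37) (3,2,37) (3,3,24)

Derivation:
Step 1: insert 24 -> lo=[24] hi=[] -> (len(lo)=1, len(hi)=0, max(lo)=24)
Step 2: insert 45 -> lo=[24] hi=[45] -> (len(lo)=1, len(hi)=1, max(lo)=24)
Step 3: insert 37 -> lo=[24, 37] hi=[45] -> (len(lo)=2, len(hi)=1, max(lo)=37)
Step 4: insert 44 -> lo=[24, 37] hi=[44, 45] -> (len(lo)=2, len(hi)=2, max(lo)=37)
Step 5: insert 5 -> lo=[5, 24, 37] hi=[44, 45] -> (len(lo)=3, len(hi)=2, max(lo)=37)
Step 6: insert 24 -> lo=[5, 24, 24] hi=[37, 44, 45] -> (len(lo)=3, len(hi)=3, max(lo)=24)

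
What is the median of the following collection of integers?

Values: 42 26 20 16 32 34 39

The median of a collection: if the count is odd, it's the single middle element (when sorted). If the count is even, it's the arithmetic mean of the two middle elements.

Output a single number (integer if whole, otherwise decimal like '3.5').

Step 1: insert 42 -> lo=[42] (size 1, max 42) hi=[] (size 0) -> median=42
Step 2: insert 26 -> lo=[26] (size 1, max 26) hi=[42] (size 1, min 42) -> median=34
Step 3: insert 20 -> lo=[20, 26] (size 2, max 26) hi=[42] (size 1, min 42) -> median=26
Step 4: insert 16 -> lo=[16, 20] (size 2, max 20) hi=[26, 42] (size 2, min 26) -> median=23
Step 5: insert 32 -> lo=[16, 20, 26] (size 3, max 26) hi=[32, 42] (size 2, min 32) -> median=26
Step 6: insert 34 -> lo=[16, 20, 26] (size 3, max 26) hi=[32, 34, 42] (size 3, min 32) -> median=29
Step 7: insert 39 -> lo=[16, 20, 26, 32] (size 4, max 32) hi=[34, 39, 42] (size 3, min 34) -> median=32

Answer: 32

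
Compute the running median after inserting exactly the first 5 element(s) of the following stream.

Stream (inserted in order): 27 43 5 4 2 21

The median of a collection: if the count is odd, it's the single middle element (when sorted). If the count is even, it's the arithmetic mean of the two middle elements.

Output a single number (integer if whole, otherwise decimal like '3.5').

Step 1: insert 27 -> lo=[27] (size 1, max 27) hi=[] (size 0) -> median=27
Step 2: insert 43 -> lo=[27] (size 1, max 27) hi=[43] (size 1, min 43) -> median=35
Step 3: insert 5 -> lo=[5, 27] (size 2, max 27) hi=[43] (size 1, min 43) -> median=27
Step 4: insert 4 -> lo=[4, 5] (size 2, max 5) hi=[27, 43] (size 2, min 27) -> median=16
Step 5: insert 2 -> lo=[2, 4, 5] (size 3, max 5) hi=[27, 43] (size 2, min 27) -> median=5

Answer: 5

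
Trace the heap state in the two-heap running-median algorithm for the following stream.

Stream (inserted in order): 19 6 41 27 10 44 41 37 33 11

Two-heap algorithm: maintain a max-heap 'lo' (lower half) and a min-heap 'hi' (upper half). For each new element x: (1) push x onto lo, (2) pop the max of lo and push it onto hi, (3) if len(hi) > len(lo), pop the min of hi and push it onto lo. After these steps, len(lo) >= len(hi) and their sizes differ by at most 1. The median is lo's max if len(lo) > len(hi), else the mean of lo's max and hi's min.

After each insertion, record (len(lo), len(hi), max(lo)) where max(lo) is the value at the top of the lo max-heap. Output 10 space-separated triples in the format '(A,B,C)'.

Answer: (1,0,19) (1,1,6) (2,1,19) (2,2,19) (3,2,19) (3,3,19) (4,3,27) (4,4,27) (5,4,33) (5,5,27)

Derivation:
Step 1: insert 19 -> lo=[19] hi=[] -> (len(lo)=1, len(hi)=0, max(lo)=19)
Step 2: insert 6 -> lo=[6] hi=[19] -> (len(lo)=1, len(hi)=1, max(lo)=6)
Step 3: insert 41 -> lo=[6, 19] hi=[41] -> (len(lo)=2, len(hi)=1, max(lo)=19)
Step 4: insert 27 -> lo=[6, 19] hi=[27, 41] -> (len(lo)=2, len(hi)=2, max(lo)=19)
Step 5: insert 10 -> lo=[6, 10, 19] hi=[27, 41] -> (len(lo)=3, len(hi)=2, max(lo)=19)
Step 6: insert 44 -> lo=[6, 10, 19] hi=[27, 41, 44] -> (len(lo)=3, len(hi)=3, max(lo)=19)
Step 7: insert 41 -> lo=[6, 10, 19, 27] hi=[41, 41, 44] -> (len(lo)=4, len(hi)=3, max(lo)=27)
Step 8: insert 37 -> lo=[6, 10, 19, 27] hi=[37, 41, 41, 44] -> (len(lo)=4, len(hi)=4, max(lo)=27)
Step 9: insert 33 -> lo=[6, 10, 19, 27, 33] hi=[37, 41, 41, 44] -> (len(lo)=5, len(hi)=4, max(lo)=33)
Step 10: insert 11 -> lo=[6, 10, 11, 19, 27] hi=[33, 37, 41, 41, 44] -> (len(lo)=5, len(hi)=5, max(lo)=27)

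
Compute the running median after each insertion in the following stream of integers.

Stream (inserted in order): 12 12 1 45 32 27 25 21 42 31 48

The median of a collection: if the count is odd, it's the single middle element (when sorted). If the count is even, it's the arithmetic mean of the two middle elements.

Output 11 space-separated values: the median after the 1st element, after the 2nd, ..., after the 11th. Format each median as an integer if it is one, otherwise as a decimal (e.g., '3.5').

Answer: 12 12 12 12 12 19.5 25 23 25 26 27

Derivation:
Step 1: insert 12 -> lo=[12] (size 1, max 12) hi=[] (size 0) -> median=12
Step 2: insert 12 -> lo=[12] (size 1, max 12) hi=[12] (size 1, min 12) -> median=12
Step 3: insert 1 -> lo=[1, 12] (size 2, max 12) hi=[12] (size 1, min 12) -> median=12
Step 4: insert 45 -> lo=[1, 12] (size 2, max 12) hi=[12, 45] (size 2, min 12) -> median=12
Step 5: insert 32 -> lo=[1, 12, 12] (size 3, max 12) hi=[32, 45] (size 2, min 32) -> median=12
Step 6: insert 27 -> lo=[1, 12, 12] (size 3, max 12) hi=[27, 32, 45] (size 3, min 27) -> median=19.5
Step 7: insert 25 -> lo=[1, 12, 12, 25] (size 4, max 25) hi=[27, 32, 45] (size 3, min 27) -> median=25
Step 8: insert 21 -> lo=[1, 12, 12, 21] (size 4, max 21) hi=[25, 27, 32, 45] (size 4, min 25) -> median=23
Step 9: insert 42 -> lo=[1, 12, 12, 21, 25] (size 5, max 25) hi=[27, 32, 42, 45] (size 4, min 27) -> median=25
Step 10: insert 31 -> lo=[1, 12, 12, 21, 25] (size 5, max 25) hi=[27, 31, 32, 42, 45] (size 5, min 27) -> median=26
Step 11: insert 48 -> lo=[1, 12, 12, 21, 25, 27] (size 6, max 27) hi=[31, 32, 42, 45, 48] (size 5, min 31) -> median=27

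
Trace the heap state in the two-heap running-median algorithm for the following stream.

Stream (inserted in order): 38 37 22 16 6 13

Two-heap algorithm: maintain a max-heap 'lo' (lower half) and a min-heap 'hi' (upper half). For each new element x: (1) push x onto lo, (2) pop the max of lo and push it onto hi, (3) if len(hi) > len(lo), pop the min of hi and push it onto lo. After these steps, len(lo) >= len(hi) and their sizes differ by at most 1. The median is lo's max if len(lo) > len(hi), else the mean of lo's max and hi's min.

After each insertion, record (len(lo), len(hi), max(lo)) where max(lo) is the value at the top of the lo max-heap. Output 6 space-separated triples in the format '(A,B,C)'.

Step 1: insert 38 -> lo=[38] hi=[] -> (len(lo)=1, len(hi)=0, max(lo)=38)
Step 2: insert 37 -> lo=[37] hi=[38] -> (len(lo)=1, len(hi)=1, max(lo)=37)
Step 3: insert 22 -> lo=[22, 37] hi=[38] -> (len(lo)=2, len(hi)=1, max(lo)=37)
Step 4: insert 16 -> lo=[16, 22] hi=[37, 38] -> (len(lo)=2, len(hi)=2, max(lo)=22)
Step 5: insert 6 -> lo=[6, 16, 22] hi=[37, 38] -> (len(lo)=3, len(hi)=2, max(lo)=22)
Step 6: insert 13 -> lo=[6, 13, 16] hi=[22, 37, 38] -> (len(lo)=3, len(hi)=3, max(lo)=16)

Answer: (1,0,38) (1,1,37) (2,1,37) (2,2,22) (3,2,22) (3,3,16)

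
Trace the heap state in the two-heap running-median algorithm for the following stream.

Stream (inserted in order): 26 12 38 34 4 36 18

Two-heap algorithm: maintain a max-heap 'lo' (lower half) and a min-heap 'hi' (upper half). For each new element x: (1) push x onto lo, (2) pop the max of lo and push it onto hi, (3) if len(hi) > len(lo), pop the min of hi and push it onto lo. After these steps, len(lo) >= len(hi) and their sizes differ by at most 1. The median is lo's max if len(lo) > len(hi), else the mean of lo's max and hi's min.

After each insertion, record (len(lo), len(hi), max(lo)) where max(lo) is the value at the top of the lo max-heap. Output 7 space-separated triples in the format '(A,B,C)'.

Step 1: insert 26 -> lo=[26] hi=[] -> (len(lo)=1, len(hi)=0, max(lo)=26)
Step 2: insert 12 -> lo=[12] hi=[26] -> (len(lo)=1, len(hi)=1, max(lo)=12)
Step 3: insert 38 -> lo=[12, 26] hi=[38] -> (len(lo)=2, len(hi)=1, max(lo)=26)
Step 4: insert 34 -> lo=[12, 26] hi=[34, 38] -> (len(lo)=2, len(hi)=2, max(lo)=26)
Step 5: insert 4 -> lo=[4, 12, 26] hi=[34, 38] -> (len(lo)=3, len(hi)=2, max(lo)=26)
Step 6: insert 36 -> lo=[4, 12, 26] hi=[34, 36, 38] -> (len(lo)=3, len(hi)=3, max(lo)=26)
Step 7: insert 18 -> lo=[4, 12, 18, 26] hi=[34, 36, 38] -> (len(lo)=4, len(hi)=3, max(lo)=26)

Answer: (1,0,26) (1,1,12) (2,1,26) (2,2,26) (3,2,26) (3,3,26) (4,3,26)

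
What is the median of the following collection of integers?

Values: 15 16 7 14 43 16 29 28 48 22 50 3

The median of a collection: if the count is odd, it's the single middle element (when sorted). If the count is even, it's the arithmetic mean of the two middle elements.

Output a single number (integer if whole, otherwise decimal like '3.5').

Answer: 19

Derivation:
Step 1: insert 15 -> lo=[15] (size 1, max 15) hi=[] (size 0) -> median=15
Step 2: insert 16 -> lo=[15] (size 1, max 15) hi=[16] (size 1, min 16) -> median=15.5
Step 3: insert 7 -> lo=[7, 15] (size 2, max 15) hi=[16] (size 1, min 16) -> median=15
Step 4: insert 14 -> lo=[7, 14] (size 2, max 14) hi=[15, 16] (size 2, min 15) -> median=14.5
Step 5: insert 43 -> lo=[7, 14, 15] (size 3, max 15) hi=[16, 43] (size 2, min 16) -> median=15
Step 6: insert 16 -> lo=[7, 14, 15] (size 3, max 15) hi=[16, 16, 43] (size 3, min 16) -> median=15.5
Step 7: insert 29 -> lo=[7, 14, 15, 16] (size 4, max 16) hi=[16, 29, 43] (size 3, min 16) -> median=16
Step 8: insert 28 -> lo=[7, 14, 15, 16] (size 4, max 16) hi=[16, 28, 29, 43] (size 4, min 16) -> median=16
Step 9: insert 48 -> lo=[7, 14, 15, 16, 16] (size 5, max 16) hi=[28, 29, 43, 48] (size 4, min 28) -> median=16
Step 10: insert 22 -> lo=[7, 14, 15, 16, 16] (size 5, max 16) hi=[22, 28, 29, 43, 48] (size 5, min 22) -> median=19
Step 11: insert 50 -> lo=[7, 14, 15, 16, 16, 22] (size 6, max 22) hi=[28, 29, 43, 48, 50] (size 5, min 28) -> median=22
Step 12: insert 3 -> lo=[3, 7, 14, 15, 16, 16] (size 6, max 16) hi=[22, 28, 29, 43, 48, 50] (size 6, min 22) -> median=19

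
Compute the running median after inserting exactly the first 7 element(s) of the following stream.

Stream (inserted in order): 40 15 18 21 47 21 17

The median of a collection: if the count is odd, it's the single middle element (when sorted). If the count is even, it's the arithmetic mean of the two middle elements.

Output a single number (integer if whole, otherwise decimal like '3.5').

Step 1: insert 40 -> lo=[40] (size 1, max 40) hi=[] (size 0) -> median=40
Step 2: insert 15 -> lo=[15] (size 1, max 15) hi=[40] (size 1, min 40) -> median=27.5
Step 3: insert 18 -> lo=[15, 18] (size 2, max 18) hi=[40] (size 1, min 40) -> median=18
Step 4: insert 21 -> lo=[15, 18] (size 2, max 18) hi=[21, 40] (size 2, min 21) -> median=19.5
Step 5: insert 47 -> lo=[15, 18, 21] (size 3, max 21) hi=[40, 47] (size 2, min 40) -> median=21
Step 6: insert 21 -> lo=[15, 18, 21] (size 3, max 21) hi=[21, 40, 47] (size 3, min 21) -> median=21
Step 7: insert 17 -> lo=[15, 17, 18, 21] (size 4, max 21) hi=[21, 40, 47] (size 3, min 21) -> median=21

Answer: 21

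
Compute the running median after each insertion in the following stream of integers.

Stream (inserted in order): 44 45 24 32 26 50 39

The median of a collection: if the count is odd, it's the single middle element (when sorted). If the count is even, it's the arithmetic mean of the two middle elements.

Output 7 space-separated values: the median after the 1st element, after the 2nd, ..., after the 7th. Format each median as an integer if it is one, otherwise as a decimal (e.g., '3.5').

Answer: 44 44.5 44 38 32 38 39

Derivation:
Step 1: insert 44 -> lo=[44] (size 1, max 44) hi=[] (size 0) -> median=44
Step 2: insert 45 -> lo=[44] (size 1, max 44) hi=[45] (size 1, min 45) -> median=44.5
Step 3: insert 24 -> lo=[24, 44] (size 2, max 44) hi=[45] (size 1, min 45) -> median=44
Step 4: insert 32 -> lo=[24, 32] (size 2, max 32) hi=[44, 45] (size 2, min 44) -> median=38
Step 5: insert 26 -> lo=[24, 26, 32] (size 3, max 32) hi=[44, 45] (size 2, min 44) -> median=32
Step 6: insert 50 -> lo=[24, 26, 32] (size 3, max 32) hi=[44, 45, 50] (size 3, min 44) -> median=38
Step 7: insert 39 -> lo=[24, 26, 32, 39] (size 4, max 39) hi=[44, 45, 50] (size 3, min 44) -> median=39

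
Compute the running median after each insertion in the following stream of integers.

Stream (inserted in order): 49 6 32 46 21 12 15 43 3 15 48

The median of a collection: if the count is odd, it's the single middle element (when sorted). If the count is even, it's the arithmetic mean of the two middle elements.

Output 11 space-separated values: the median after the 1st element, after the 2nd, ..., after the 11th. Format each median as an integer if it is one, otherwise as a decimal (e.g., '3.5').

Answer: 49 27.5 32 39 32 26.5 21 26.5 21 18 21

Derivation:
Step 1: insert 49 -> lo=[49] (size 1, max 49) hi=[] (size 0) -> median=49
Step 2: insert 6 -> lo=[6] (size 1, max 6) hi=[49] (size 1, min 49) -> median=27.5
Step 3: insert 32 -> lo=[6, 32] (size 2, max 32) hi=[49] (size 1, min 49) -> median=32
Step 4: insert 46 -> lo=[6, 32] (size 2, max 32) hi=[46, 49] (size 2, min 46) -> median=39
Step 5: insert 21 -> lo=[6, 21, 32] (size 3, max 32) hi=[46, 49] (size 2, min 46) -> median=32
Step 6: insert 12 -> lo=[6, 12, 21] (size 3, max 21) hi=[32, 46, 49] (size 3, min 32) -> median=26.5
Step 7: insert 15 -> lo=[6, 12, 15, 21] (size 4, max 21) hi=[32, 46, 49] (size 3, min 32) -> median=21
Step 8: insert 43 -> lo=[6, 12, 15, 21] (size 4, max 21) hi=[32, 43, 46, 49] (size 4, min 32) -> median=26.5
Step 9: insert 3 -> lo=[3, 6, 12, 15, 21] (size 5, max 21) hi=[32, 43, 46, 49] (size 4, min 32) -> median=21
Step 10: insert 15 -> lo=[3, 6, 12, 15, 15] (size 5, max 15) hi=[21, 32, 43, 46, 49] (size 5, min 21) -> median=18
Step 11: insert 48 -> lo=[3, 6, 12, 15, 15, 21] (size 6, max 21) hi=[32, 43, 46, 48, 49] (size 5, min 32) -> median=21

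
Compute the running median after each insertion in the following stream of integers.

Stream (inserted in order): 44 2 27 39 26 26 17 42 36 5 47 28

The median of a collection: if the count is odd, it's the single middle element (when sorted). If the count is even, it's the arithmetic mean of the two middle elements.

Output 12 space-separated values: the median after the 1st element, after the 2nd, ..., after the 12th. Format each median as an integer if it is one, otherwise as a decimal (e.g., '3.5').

Step 1: insert 44 -> lo=[44] (size 1, max 44) hi=[] (size 0) -> median=44
Step 2: insert 2 -> lo=[2] (size 1, max 2) hi=[44] (size 1, min 44) -> median=23
Step 3: insert 27 -> lo=[2, 27] (size 2, max 27) hi=[44] (size 1, min 44) -> median=27
Step 4: insert 39 -> lo=[2, 27] (size 2, max 27) hi=[39, 44] (size 2, min 39) -> median=33
Step 5: insert 26 -> lo=[2, 26, 27] (size 3, max 27) hi=[39, 44] (size 2, min 39) -> median=27
Step 6: insert 26 -> lo=[2, 26, 26] (size 3, max 26) hi=[27, 39, 44] (size 3, min 27) -> median=26.5
Step 7: insert 17 -> lo=[2, 17, 26, 26] (size 4, max 26) hi=[27, 39, 44] (size 3, min 27) -> median=26
Step 8: insert 42 -> lo=[2, 17, 26, 26] (size 4, max 26) hi=[27, 39, 42, 44] (size 4, min 27) -> median=26.5
Step 9: insert 36 -> lo=[2, 17, 26, 26, 27] (size 5, max 27) hi=[36, 39, 42, 44] (size 4, min 36) -> median=27
Step 10: insert 5 -> lo=[2, 5, 17, 26, 26] (size 5, max 26) hi=[27, 36, 39, 42, 44] (size 5, min 27) -> median=26.5
Step 11: insert 47 -> lo=[2, 5, 17, 26, 26, 27] (size 6, max 27) hi=[36, 39, 42, 44, 47] (size 5, min 36) -> median=27
Step 12: insert 28 -> lo=[2, 5, 17, 26, 26, 27] (size 6, max 27) hi=[28, 36, 39, 42, 44, 47] (size 6, min 28) -> median=27.5

Answer: 44 23 27 33 27 26.5 26 26.5 27 26.5 27 27.5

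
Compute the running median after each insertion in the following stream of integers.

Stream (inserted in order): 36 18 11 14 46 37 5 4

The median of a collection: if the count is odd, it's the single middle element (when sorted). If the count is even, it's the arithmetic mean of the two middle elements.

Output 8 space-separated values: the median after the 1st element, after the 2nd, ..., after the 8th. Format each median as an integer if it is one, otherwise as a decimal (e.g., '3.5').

Step 1: insert 36 -> lo=[36] (size 1, max 36) hi=[] (size 0) -> median=36
Step 2: insert 18 -> lo=[18] (size 1, max 18) hi=[36] (size 1, min 36) -> median=27
Step 3: insert 11 -> lo=[11, 18] (size 2, max 18) hi=[36] (size 1, min 36) -> median=18
Step 4: insert 14 -> lo=[11, 14] (size 2, max 14) hi=[18, 36] (size 2, min 18) -> median=16
Step 5: insert 46 -> lo=[11, 14, 18] (size 3, max 18) hi=[36, 46] (size 2, min 36) -> median=18
Step 6: insert 37 -> lo=[11, 14, 18] (size 3, max 18) hi=[36, 37, 46] (size 3, min 36) -> median=27
Step 7: insert 5 -> lo=[5, 11, 14, 18] (size 4, max 18) hi=[36, 37, 46] (size 3, min 36) -> median=18
Step 8: insert 4 -> lo=[4, 5, 11, 14] (size 4, max 14) hi=[18, 36, 37, 46] (size 4, min 18) -> median=16

Answer: 36 27 18 16 18 27 18 16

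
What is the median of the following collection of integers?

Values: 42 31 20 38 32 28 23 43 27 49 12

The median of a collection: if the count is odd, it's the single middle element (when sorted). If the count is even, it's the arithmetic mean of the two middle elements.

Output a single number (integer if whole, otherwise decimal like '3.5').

Answer: 31

Derivation:
Step 1: insert 42 -> lo=[42] (size 1, max 42) hi=[] (size 0) -> median=42
Step 2: insert 31 -> lo=[31] (size 1, max 31) hi=[42] (size 1, min 42) -> median=36.5
Step 3: insert 20 -> lo=[20, 31] (size 2, max 31) hi=[42] (size 1, min 42) -> median=31
Step 4: insert 38 -> lo=[20, 31] (size 2, max 31) hi=[38, 42] (size 2, min 38) -> median=34.5
Step 5: insert 32 -> lo=[20, 31, 32] (size 3, max 32) hi=[38, 42] (size 2, min 38) -> median=32
Step 6: insert 28 -> lo=[20, 28, 31] (size 3, max 31) hi=[32, 38, 42] (size 3, min 32) -> median=31.5
Step 7: insert 23 -> lo=[20, 23, 28, 31] (size 4, max 31) hi=[32, 38, 42] (size 3, min 32) -> median=31
Step 8: insert 43 -> lo=[20, 23, 28, 31] (size 4, max 31) hi=[32, 38, 42, 43] (size 4, min 32) -> median=31.5
Step 9: insert 27 -> lo=[20, 23, 27, 28, 31] (size 5, max 31) hi=[32, 38, 42, 43] (size 4, min 32) -> median=31
Step 10: insert 49 -> lo=[20, 23, 27, 28, 31] (size 5, max 31) hi=[32, 38, 42, 43, 49] (size 5, min 32) -> median=31.5
Step 11: insert 12 -> lo=[12, 20, 23, 27, 28, 31] (size 6, max 31) hi=[32, 38, 42, 43, 49] (size 5, min 32) -> median=31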